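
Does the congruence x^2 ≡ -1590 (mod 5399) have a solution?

(-1590/5399)
  = (3809/5399)    [-1590 ≡ 3809 mod 5399]
  = (5399/3809)    [QR: 3809 ≡ 1 mod 4, sign kept]
  = (1590/3809)    [5399 ≡ 1590 mod 3809]
  = (795/3809)    [3809 ≡ 1 mod 8 ⇒ (2/3809) = +1]
  = (3809/795)    [QR: 3809 ≡ 1 mod 4, sign kept]
  = (629/795)    [3809 ≡ 629 mod 795]
  = (795/629)    [QR: 629 ≡ 1 mod 4, sign kept]
  = (166/629)    [795 ≡ 166 mod 629]
  = -(83/629)    [629 ≡ 5 mod 8 ⇒ (2/629) = -1]
  = -(629/83)    [QR: 629 ≡ 1 mod 4, sign kept]
  = -(48/83)    [629 ≡ 48 mod 83]
  = -(3/83)    [83 ≡ 3 mod 8 ⇒ (2/83)^4 = +1]
  = (83/3)    [QR: both ≡ 3 mod 4, sign flips]
  = (2/3)    [83 ≡ 2 mod 3]
  = -(1/3)    [3 ≡ 3 mod 8 ⇒ (2/3) = -1]
  = -1    [(1/3) = 1]
The Legendre symbol is -1, so x^2 ≡ -1590 (mod 5399) has no solution.

no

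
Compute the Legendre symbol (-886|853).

-1

Pull out -1: (-886|853) = (-1|853)·(886|853). Since 853 ≡ 1 (mod 4), (-1|853) = +1. Now have (886|853).
Reduce the numerator: 886 ≡ 33 (mod 853), so (886|853) = (33|853).
33 ≡ 1 (mod 4), so quadratic reciprocity gives (33|853) = (853|33). Reduce: 853 ≡ 28 (mod 33). Now have (28|33).
Factor out 2: 28 = 2^2·7. Since 33 ≡ 1 (mod 8), (2|33) = +1, and (2|33)^2 = +1. Now have (7|33).
33 ≡ 1 (mod 4), so quadratic reciprocity gives (7|33) = (33|7). Reduce: 33 ≡ 5 (mod 7). Now have (5|7).
5 ≡ 1 (mod 4), so quadratic reciprocity gives (5|7) = (7|5). Reduce: 7 ≡ 2 (mod 5). Now have (2|5).
Factor out 2: 2 = 2. Since 5 ≡ 5 (mod 8), (2|5) = -1. Now have -(1|5).
(1|5) = 1. Collecting the sign factors: -1.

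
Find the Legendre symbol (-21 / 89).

Reduce the numerator: -21 ≡ 68 (mod 89), so (-21 / 89) = (68 / 89).
Factor out 2: 68 = 2^2·17. Since 89 ≡ 1 (mod 8), (2 / 89) = +1, and (2 / 89)^2 = +1. Now have (17 / 89).
17 ≡ 1 (mod 4), so quadratic reciprocity gives (17 / 89) = (89 / 17). Reduce: 89 ≡ 4 (mod 17). Now have (4 / 17).
Factor out 2: 4 = 2^2. Since 17 ≡ 1 (mod 8), (2 / 17) = +1, and (2 / 17)^2 = +1. Now have (1 / 17).
(1 / 17) = 1. Collecting the sign factors: 1.

1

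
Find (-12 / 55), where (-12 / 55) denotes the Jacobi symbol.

(-12 / 55)
  = -(12 / 55)    [55 ≡ 3 mod 4 ⇒ (-1 / 55) = -1]
  = -(3 / 55)    [55 ≡ 7 mod 8 ⇒ (2 / 55)^2 = +1]
  = (55 / 3)    [QR: both ≡ 3 mod 4, sign flips]
  = (1 / 3)    [55 ≡ 1 mod 3]
  = 1    [(1 / 3) = 1]

1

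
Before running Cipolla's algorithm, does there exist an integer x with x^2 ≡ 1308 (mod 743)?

Reduce the numerator: 1308 ≡ 565 (mod 743), so (1308|743) = (565|743).
565 ≡ 1 (mod 4), so quadratic reciprocity gives (565|743) = (743|565). Reduce: 743 ≡ 178 (mod 565). Now have (178|565).
Factor out 2: 178 = 2·89. Since 565 ≡ 5 (mod 8), (2|565) = -1. Now have -(89|565).
89 ≡ 1 (mod 4), so quadratic reciprocity gives (89|565) = (565|89). Reduce: 565 ≡ 31 (mod 89). Now have -(31|89).
89 ≡ 1 (mod 4), so quadratic reciprocity gives (31|89) = (89|31). Reduce: 89 ≡ 27 (mod 31). Now have -(27|31).
Both 27 ≡ 3 and 31 ≡ 3 (mod 4), so reciprocity gives (27|31) = -(31|27). Reduce: 31 ≡ 4 (mod 27). Now have (4|27).
Factor out 2: 4 = 2^2. Since 27 ≡ 3 (mod 8), (2|27) = -1, and (2|27)^2 = +1. Now have (1|27).
(1|27) = 1. Collecting the sign factors: 1.
(1308|743) = 1, and 743 is prime, so 1308 is a quadratic residue mod 743.

yes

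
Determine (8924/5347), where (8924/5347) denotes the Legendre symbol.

Reduce the numerator: 8924 ≡ 3577 (mod 5347), so (8924/5347) = (3577/5347).
3577 ≡ 1 (mod 4), so quadratic reciprocity gives (3577/5347) = (5347/3577). Reduce: 5347 ≡ 1770 (mod 3577). Now have (1770/3577).
Factor out 2: 1770 = 2·885. Since 3577 ≡ 1 (mod 8), (2/3577) = +1. Now have (885/3577).
885 ≡ 1 (mod 4), so quadratic reciprocity gives (885/3577) = (3577/885). Reduce: 3577 ≡ 37 (mod 885). Now have (37/885).
37 ≡ 1 (mod 4), so quadratic reciprocity gives (37/885) = (885/37). Reduce: 885 ≡ 34 (mod 37). Now have (34/37).
Factor out 2: 34 = 2·17. Since 37 ≡ 5 (mod 8), (2/37) = -1. Now have -(17/37).
17 ≡ 1 (mod 4), so quadratic reciprocity gives (17/37) = (37/17). Reduce: 37 ≡ 3 (mod 17). Now have -(3/17).
17 ≡ 1 (mod 4), so quadratic reciprocity gives (3/17) = (17/3). Reduce: 17 ≡ 2 (mod 3). Now have -(2/3).
Factor out 2: 2 = 2. Since 3 ≡ 3 (mod 8), (2/3) = -1. Now have (1/3).
(1/3) = 1. Collecting the sign factors: 1.

1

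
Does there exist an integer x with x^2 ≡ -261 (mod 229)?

no

Pull out -1: (-261/229) = (-1/229)·(261/229). Since 229 ≡ 1 (mod 4), (-1/229) = +1. Now have (261/229).
Reduce the numerator: 261 ≡ 32 (mod 229), so (261/229) = (32/229).
Factor out 2: 32 = 2^5. Since 229 ≡ 5 (mod 8), (2/229) = -1, and (2/229)^5 = -1. Now have -(1/229).
(1/229) = 1. Collecting the sign factors: -1.
The Legendre symbol is -1, so x^2 ≡ -261 (mod 229) has no solution.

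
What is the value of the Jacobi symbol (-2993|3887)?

-1

(-2993|3887)
  = (894|3887)    [-2993 ≡ 894 mod 3887]
  = (447|3887)    [3887 ≡ 7 mod 8 ⇒ (2|3887) = +1]
  = -(3887|447)    [QR: both ≡ 3 mod 4, sign flips]
  = -(311|447)    [3887 ≡ 311 mod 447]
  = (447|311)    [QR: both ≡ 3 mod 4, sign flips]
  = (136|311)    [447 ≡ 136 mod 311]
  = (17|311)    [311 ≡ 7 mod 8 ⇒ (2|311)^3 = +1]
  = (311|17)    [QR: 17 ≡ 1 mod 4, sign kept]
  = (5|17)    [311 ≡ 5 mod 17]
  = (17|5)    [QR: 5 ≡ 1 mod 4, sign kept]
  = (2|5)    [17 ≡ 2 mod 5]
  = -(1|5)    [5 ≡ 5 mod 8 ⇒ (2|5) = -1]
  = -1    [(1|5) = 1]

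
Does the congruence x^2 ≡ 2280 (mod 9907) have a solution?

no

Factor out 2: 2280 = 2^3·285. Since 9907 ≡ 3 (mod 8), (2|9907) = -1, and (2|9907)^3 = -1. Now have -(285|9907).
285 ≡ 1 (mod 4), so quadratic reciprocity gives (285|9907) = (9907|285). Reduce: 9907 ≡ 217 (mod 285). Now have -(217|285).
217 ≡ 1 (mod 4), so quadratic reciprocity gives (217|285) = (285|217). Reduce: 285 ≡ 68 (mod 217). Now have -(68|217).
Factor out 2: 68 = 2^2·17. Since 217 ≡ 1 (mod 8), (2|217) = +1, and (2|217)^2 = +1. Now have -(17|217).
17 ≡ 1 (mod 4), so quadratic reciprocity gives (17|217) = (217|17). Reduce: 217 ≡ 13 (mod 17). Now have -(13|17).
13 ≡ 1 (mod 4), so quadratic reciprocity gives (13|17) = (17|13). Reduce: 17 ≡ 4 (mod 13). Now have -(4|13).
Factor out 2: 4 = 2^2. Since 13 ≡ 5 (mod 8), (2|13) = -1, and (2|13)^2 = +1. Now have -(1|13).
(1|13) = 1. Collecting the sign factors: -1.
The Legendre symbol is -1, so x^2 ≡ 2280 (mod 9907) has no solution.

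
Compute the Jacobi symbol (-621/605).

Reduce the numerator: -621 ≡ 589 (mod 605), so (-621/605) = (589/605).
589 ≡ 1 (mod 4), so quadratic reciprocity gives (589/605) = (605/589). Reduce: 605 ≡ 16 (mod 589). Now have (16/589).
Factor out 2: 16 = 2^4. Since 589 ≡ 5 (mod 8), (2/589) = -1, and (2/589)^4 = +1. Now have (1/589).
(1/589) = 1. Collecting the sign factors: 1.

1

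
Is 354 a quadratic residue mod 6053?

yes

(354/6053)
  = -(177/6053)    [6053 ≡ 5 mod 8 ⇒ (2/6053) = -1]
  = -(6053/177)    [QR: 177 ≡ 1 mod 4, sign kept]
  = -(35/177)    [6053 ≡ 35 mod 177]
  = -(177/35)    [QR: 177 ≡ 1 mod 4, sign kept]
  = -(2/35)    [177 ≡ 2 mod 35]
  = (1/35)    [35 ≡ 3 mod 8 ⇒ (2/35) = -1]
  = 1    [(1/35) = 1]
The Legendre symbol is 1, so x^2 ≡ 354 (mod 6053) has solution.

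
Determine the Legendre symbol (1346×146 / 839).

By multiplicativity, (1346·146 / 839) = (1346 / 839)·(146 / 839).
First factor (1346 / 839):
Reduce the numerator: 1346 ≡ 507 (mod 839), so (1346 / 839) = (507 / 839).
Both 507 ≡ 3 and 839 ≡ 3 (mod 4), so reciprocity gives (507 / 839) = -(839 / 507). Reduce: 839 ≡ 332 (mod 507). Now have -(332 / 507).
Factor out 2: 332 = 2^2·83. Since 507 ≡ 3 (mod 8), (2 / 507) = -1, and (2 / 507)^2 = +1. Now have -(83 / 507).
Both 83 ≡ 3 and 507 ≡ 3 (mod 4), so reciprocity gives (83 / 507) = -(507 / 83). Reduce: 507 ≡ 9 (mod 83). Now have (9 / 83).
9 ≡ 1 (mod 4), so quadratic reciprocity gives (9 / 83) = (83 / 9). Reduce: 83 ≡ 2 (mod 9). Now have (2 / 9).
Factor out 2: 2 = 2. Since 9 ≡ 1 (mod 8), (2 / 9) = +1. Now have (1 / 9).
(1 / 9) = 1. Collecting the sign factors: 1.
Second factor (146 / 839):
Factor out 2: 146 = 2·73. Since 839 ≡ 7 (mod 8), (2 / 839) = +1. Now have (73 / 839).
73 ≡ 1 (mod 4), so quadratic reciprocity gives (73 / 839) = (839 / 73). Reduce: 839 ≡ 36 (mod 73). Now have (36 / 73).
Factor out 2: 36 = 2^2·9. Since 73 ≡ 1 (mod 8), (2 / 73) = +1, and (2 / 73)^2 = +1. Now have (9 / 73).
9 ≡ 1 (mod 4), so quadratic reciprocity gives (9 / 73) = (73 / 9). Reduce: 73 ≡ 1 (mod 9). Now have (1 / 9).
(1 / 9) = 1. Collecting the sign factors: 1.
Product: (1)·(1) = 1.

1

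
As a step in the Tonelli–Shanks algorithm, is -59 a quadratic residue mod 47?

no

Reduce the numerator: -59 ≡ 35 (mod 47), so (-59/47) = (35/47).
Both 35 ≡ 3 and 47 ≡ 3 (mod 4), so reciprocity gives (35/47) = -(47/35). Reduce: 47 ≡ 12 (mod 35). Now have -(12/35).
Factor out 2: 12 = 2^2·3. Since 35 ≡ 3 (mod 8), (2/35) = -1, and (2/35)^2 = +1. Now have -(3/35).
Both 3 ≡ 3 and 35 ≡ 3 (mod 4), so reciprocity gives (3/35) = -(35/3). Reduce: 35 ≡ 2 (mod 3). Now have (2/3).
Factor out 2: 2 = 2. Since 3 ≡ 3 (mod 8), (2/3) = -1. Now have -(1/3).
(1/3) = 1. Collecting the sign factors: -1.
(-59/47) = -1, and 47 is prime, so -59 is not a quadratic residue mod 47.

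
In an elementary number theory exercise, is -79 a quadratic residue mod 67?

yes

(-79/67)
  = -(79/67)    [67 ≡ 3 mod 4 ⇒ (-1/67) = -1]
  = -(12/67)    [79 ≡ 12 mod 67]
  = -(3/67)    [67 ≡ 3 mod 8 ⇒ (2/67)^2 = +1]
  = (67/3)    [QR: both ≡ 3 mod 4, sign flips]
  = (1/3)    [67 ≡ 1 mod 3]
  = 1    [(1/3) = 1]
The Legendre symbol is 1, so x^2 ≡ -79 (mod 67) has solution.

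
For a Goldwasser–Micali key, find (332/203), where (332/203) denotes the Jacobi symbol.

-1

(332/203)
  = (129/203)    [332 ≡ 129 mod 203]
  = (203/129)    [QR: 129 ≡ 1 mod 4, sign kept]
  = (74/129)    [203 ≡ 74 mod 129]
  = (37/129)    [129 ≡ 1 mod 8 ⇒ (2/129) = +1]
  = (129/37)    [QR: 37 ≡ 1 mod 4, sign kept]
  = (18/37)    [129 ≡ 18 mod 37]
  = -(9/37)    [37 ≡ 5 mod 8 ⇒ (2/37) = -1]
  = -(37/9)    [QR: 9 ≡ 1 mod 4, sign kept]
  = -(1/9)    [37 ≡ 1 mod 9]
  = -1    [(1/9) = 1]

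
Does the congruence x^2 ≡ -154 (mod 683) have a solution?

Pull out -1: (-154/683) = (-1/683)·(154/683). Since 683 ≡ 3 (mod 4), (-1/683) = -1. Now have -(154/683).
Factor out 2: 154 = 2·77. Since 683 ≡ 3 (mod 8), (2/683) = -1. Now have (77/683).
77 ≡ 1 (mod 4), so quadratic reciprocity gives (77/683) = (683/77). Reduce: 683 ≡ 67 (mod 77). Now have (67/77).
77 ≡ 1 (mod 4), so quadratic reciprocity gives (67/77) = (77/67). Reduce: 77 ≡ 10 (mod 67). Now have (10/67).
Factor out 2: 10 = 2·5. Since 67 ≡ 3 (mod 8), (2/67) = -1. Now have -(5/67).
5 ≡ 1 (mod 4), so quadratic reciprocity gives (5/67) = (67/5). Reduce: 67 ≡ 2 (mod 5). Now have -(2/5).
Factor out 2: 2 = 2. Since 5 ≡ 5 (mod 8), (2/5) = -1. Now have (1/5).
(1/5) = 1. Collecting the sign factors: 1.
(-154/683) = 1, and 683 is prime, so -154 is a quadratic residue mod 683.

yes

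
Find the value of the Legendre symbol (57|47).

Reduce the numerator: 57 ≡ 10 (mod 47), so (57|47) = (10|47).
Factor out 2: 10 = 2·5. Since 47 ≡ 7 (mod 8), (2|47) = +1. Now have (5|47).
5 ≡ 1 (mod 4), so quadratic reciprocity gives (5|47) = (47|5). Reduce: 47 ≡ 2 (mod 5). Now have (2|5).
Factor out 2: 2 = 2. Since 5 ≡ 5 (mod 8), (2|5) = -1. Now have -(1|5).
(1|5) = 1. Collecting the sign factors: -1.

-1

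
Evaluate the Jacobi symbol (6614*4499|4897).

1

By multiplicativity, (6614·4499|4897) = (6614|4897)·(4499|4897).
First factor (6614|4897):
Reduce the numerator: 6614 ≡ 1717 (mod 4897), so (6614|4897) = (1717|4897).
1717 ≡ 1 (mod 4), so quadratic reciprocity gives (1717|4897) = (4897|1717). Reduce: 4897 ≡ 1463 (mod 1717). Now have (1463|1717).
1717 ≡ 1 (mod 4), so quadratic reciprocity gives (1463|1717) = (1717|1463). Reduce: 1717 ≡ 254 (mod 1463). Now have (254|1463).
Factor out 2: 254 = 2·127. Since 1463 ≡ 7 (mod 8), (2|1463) = +1. Now have (127|1463).
Both 127 ≡ 3 and 1463 ≡ 3 (mod 4), so reciprocity gives (127|1463) = -(1463|127). Reduce: 1463 ≡ 66 (mod 127). Now have -(66|127).
Factor out 2: 66 = 2·33. Since 127 ≡ 7 (mod 8), (2|127) = +1. Now have -(33|127).
33 ≡ 1 (mod 4), so quadratic reciprocity gives (33|127) = (127|33). Reduce: 127 ≡ 28 (mod 33). Now have -(28|33).
Factor out 2: 28 = 2^2·7. Since 33 ≡ 1 (mod 8), (2|33) = +1, and (2|33)^2 = +1. Now have -(7|33).
33 ≡ 1 (mod 4), so quadratic reciprocity gives (7|33) = (33|7). Reduce: 33 ≡ 5 (mod 7). Now have -(5|7).
5 ≡ 1 (mod 4), so quadratic reciprocity gives (5|7) = (7|5). Reduce: 7 ≡ 2 (mod 5). Now have -(2|5).
Factor out 2: 2 = 2. Since 5 ≡ 5 (mod 8), (2|5) = -1. Now have (1|5).
(1|5) = 1. Collecting the sign factors: 1.
Second factor (4499|4897):
4897 ≡ 1 (mod 4), so quadratic reciprocity gives (4499|4897) = (4897|4499). Reduce: 4897 ≡ 398 (mod 4499). Now have (398|4499).
Factor out 2: 398 = 2·199. Since 4499 ≡ 3 (mod 8), (2|4499) = -1. Now have -(199|4499).
Both 199 ≡ 3 and 4499 ≡ 3 (mod 4), so reciprocity gives (199|4499) = -(4499|199). Reduce: 4499 ≡ 121 (mod 199). Now have (121|199).
121 ≡ 1 (mod 4), so quadratic reciprocity gives (121|199) = (199|121). Reduce: 199 ≡ 78 (mod 121). Now have (78|121).
Factor out 2: 78 = 2·39. Since 121 ≡ 1 (mod 8), (2|121) = +1. Now have (39|121).
121 ≡ 1 (mod 4), so quadratic reciprocity gives (39|121) = (121|39). Reduce: 121 ≡ 4 (mod 39). Now have (4|39).
Factor out 2: 4 = 2^2. Since 39 ≡ 7 (mod 8), (2|39) = +1, and (2|39)^2 = +1. Now have (1|39).
(1|39) = 1. Collecting the sign factors: 1.
Product: (1)·(1) = 1.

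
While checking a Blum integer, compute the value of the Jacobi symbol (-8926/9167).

Pull out -1: (-8926/9167) = (-1/9167)·(8926/9167). Since 9167 ≡ 3 (mod 4), (-1/9167) = -1. Now have -(8926/9167).
Factor out 2: 8926 = 2·4463. Since 9167 ≡ 7 (mod 8), (2/9167) = +1. Now have -(4463/9167).
Both 4463 ≡ 3 and 9167 ≡ 3 (mod 4), so reciprocity gives (4463/9167) = -(9167/4463). Reduce: 9167 ≡ 241 (mod 4463). Now have (241/4463).
241 ≡ 1 (mod 4), so quadratic reciprocity gives (241/4463) = (4463/241). Reduce: 4463 ≡ 125 (mod 241). Now have (125/241).
125 ≡ 1 (mod 4), so quadratic reciprocity gives (125/241) = (241/125). Reduce: 241 ≡ 116 (mod 125). Now have (116/125).
Factor out 2: 116 = 2^2·29. Since 125 ≡ 5 (mod 8), (2/125) = -1, and (2/125)^2 = +1. Now have (29/125).
29 ≡ 1 (mod 4), so quadratic reciprocity gives (29/125) = (125/29). Reduce: 125 ≡ 9 (mod 29). Now have (9/29).
9 ≡ 1 (mod 4), so quadratic reciprocity gives (9/29) = (29/9). Reduce: 29 ≡ 2 (mod 9). Now have (2/9).
Factor out 2: 2 = 2. Since 9 ≡ 1 (mod 8), (2/9) = +1. Now have (1/9).
(1/9) = 1. Collecting the sign factors: 1.

1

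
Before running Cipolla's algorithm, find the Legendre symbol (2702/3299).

1

Factor out 2: 2702 = 2·1351. Since 3299 ≡ 3 (mod 8), (2/3299) = -1. Now have -(1351/3299).
Both 1351 ≡ 3 and 3299 ≡ 3 (mod 4), so reciprocity gives (1351/3299) = -(3299/1351). Reduce: 3299 ≡ 597 (mod 1351). Now have (597/1351).
597 ≡ 1 (mod 4), so quadratic reciprocity gives (597/1351) = (1351/597). Reduce: 1351 ≡ 157 (mod 597). Now have (157/597).
157 ≡ 1 (mod 4), so quadratic reciprocity gives (157/597) = (597/157). Reduce: 597 ≡ 126 (mod 157). Now have (126/157).
Factor out 2: 126 = 2·63. Since 157 ≡ 5 (mod 8), (2/157) = -1. Now have -(63/157).
157 ≡ 1 (mod 4), so quadratic reciprocity gives (63/157) = (157/63). Reduce: 157 ≡ 31 (mod 63). Now have -(31/63).
Both 31 ≡ 3 and 63 ≡ 3 (mod 4), so reciprocity gives (31/63) = -(63/31). Reduce: 63 ≡ 1 (mod 31). Now have (1/31).
(1/31) = 1. Collecting the sign factors: 1.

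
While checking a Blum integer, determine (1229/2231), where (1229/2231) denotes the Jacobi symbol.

(1229/2231)
  = (2231/1229)    [QR: 1229 ≡ 1 mod 4, sign kept]
  = (1002/1229)    [2231 ≡ 1002 mod 1229]
  = -(501/1229)    [1229 ≡ 5 mod 8 ⇒ (2/1229) = -1]
  = -(1229/501)    [QR: 501 ≡ 1 mod 4, sign kept]
  = -(227/501)    [1229 ≡ 227 mod 501]
  = -(501/227)    [QR: 501 ≡ 1 mod 4, sign kept]
  = -(47/227)    [501 ≡ 47 mod 227]
  = (227/47)    [QR: both ≡ 3 mod 4, sign flips]
  = (39/47)    [227 ≡ 39 mod 47]
  = -(47/39)    [QR: both ≡ 3 mod 4, sign flips]
  = -(8/39)    [47 ≡ 8 mod 39]
  = -(1/39)    [39 ≡ 7 mod 8 ⇒ (2/39)^3 = +1]
  = -1    [(1/39) = 1]

-1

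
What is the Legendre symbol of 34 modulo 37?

1

(34 / 37)
  = -(17 / 37)    [37 ≡ 5 mod 8 ⇒ (2 / 37) = -1]
  = -(37 / 17)    [QR: 17 ≡ 1 mod 4, sign kept]
  = -(3 / 17)    [37 ≡ 3 mod 17]
  = -(17 / 3)    [QR: 17 ≡ 1 mod 4, sign kept]
  = -(2 / 3)    [17 ≡ 2 mod 3]
  = (1 / 3)    [3 ≡ 3 mod 8 ⇒ (2 / 3) = -1]
  = 1    [(1 / 3) = 1]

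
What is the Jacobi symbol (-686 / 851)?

-1

Reduce the numerator: -686 ≡ 165 (mod 851), so (-686 / 851) = (165 / 851).
165 ≡ 1 (mod 4), so quadratic reciprocity gives (165 / 851) = (851 / 165). Reduce: 851 ≡ 26 (mod 165). Now have (26 / 165).
Factor out 2: 26 = 2·13. Since 165 ≡ 5 (mod 8), (2 / 165) = -1. Now have -(13 / 165).
13 ≡ 1 (mod 4), so quadratic reciprocity gives (13 / 165) = (165 / 13). Reduce: 165 ≡ 9 (mod 13). Now have -(9 / 13).
9 ≡ 1 (mod 4), so quadratic reciprocity gives (9 / 13) = (13 / 9). Reduce: 13 ≡ 4 (mod 9). Now have -(4 / 9).
Factor out 2: 4 = 2^2. Since 9 ≡ 1 (mod 8), (2 / 9) = +1, and (2 / 9)^2 = +1. Now have -(1 / 9).
(1 / 9) = 1. Collecting the sign factors: -1.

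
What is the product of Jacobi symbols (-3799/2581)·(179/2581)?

By multiplicativity, (-3799·179/2581) = (-3799/2581)·(179/2581).
First factor (-3799/2581):
Reduce the numerator: -3799 ≡ 1363 (mod 2581), so (-3799/2581) = (1363/2581).
2581 ≡ 1 (mod 4), so quadratic reciprocity gives (1363/2581) = (2581/1363). Reduce: 2581 ≡ 1218 (mod 1363). Now have (1218/1363).
Factor out 2: 1218 = 2·609. Since 1363 ≡ 3 (mod 8), (2/1363) = -1. Now have -(609/1363).
609 ≡ 1 (mod 4), so quadratic reciprocity gives (609/1363) = (1363/609). Reduce: 1363 ≡ 145 (mod 609). Now have -(145/609).
145 ≡ 1 (mod 4), so quadratic reciprocity gives (145/609) = (609/145). Reduce: 609 ≡ 29 (mod 145). Now have -(29/145).
29 ≡ 1 (mod 4), so quadratic reciprocity gives (29/145) = (145/29). Reduce: 145 ≡ 0 (mod 29). Now have -(0/29).
The numerator is now 0 with denominator 29 > 1: the symbol is 0.
Second factor (179/2581):
2581 ≡ 1 (mod 4), so quadratic reciprocity gives (179/2581) = (2581/179). Reduce: 2581 ≡ 75 (mod 179). Now have (75/179).
Both 75 ≡ 3 and 179 ≡ 3 (mod 4), so reciprocity gives (75/179) = -(179/75). Reduce: 179 ≡ 29 (mod 75). Now have -(29/75).
29 ≡ 1 (mod 4), so quadratic reciprocity gives (29/75) = (75/29). Reduce: 75 ≡ 17 (mod 29). Now have -(17/29).
17 ≡ 1 (mod 4), so quadratic reciprocity gives (17/29) = (29/17). Reduce: 29 ≡ 12 (mod 17). Now have -(12/17).
Factor out 2: 12 = 2^2·3. Since 17 ≡ 1 (mod 8), (2/17) = +1, and (2/17)^2 = +1. Now have -(3/17).
17 ≡ 1 (mod 4), so quadratic reciprocity gives (3/17) = (17/3). Reduce: 17 ≡ 2 (mod 3). Now have -(2/3).
Factor out 2: 2 = 2. Since 3 ≡ 3 (mod 8), (2/3) = -1. Now have (1/3).
(1/3) = 1. Collecting the sign factors: 1.
Product: (0)·(1) = 0.

0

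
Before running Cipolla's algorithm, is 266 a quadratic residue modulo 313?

no

(266/313)
  = (133/313)    [313 ≡ 1 mod 8 ⇒ (2/313) = +1]
  = (313/133)    [QR: 133 ≡ 1 mod 4, sign kept]
  = (47/133)    [313 ≡ 47 mod 133]
  = (133/47)    [QR: 133 ≡ 1 mod 4, sign kept]
  = (39/47)    [133 ≡ 39 mod 47]
  = -(47/39)    [QR: both ≡ 3 mod 4, sign flips]
  = -(8/39)    [47 ≡ 8 mod 39]
  = -(1/39)    [39 ≡ 7 mod 8 ⇒ (2/39)^3 = +1]
  = -1    [(1/39) = 1]
The Legendre symbol is -1, so x^2 ≡ 266 (mod 313) has no solution.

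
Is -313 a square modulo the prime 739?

(-313/739)
  = (426/739)    [-313 ≡ 426 mod 739]
  = -(213/739)    [739 ≡ 3 mod 8 ⇒ (2/739) = -1]
  = -(739/213)    [QR: 213 ≡ 1 mod 4, sign kept]
  = -(100/213)    [739 ≡ 100 mod 213]
  = -(25/213)    [213 ≡ 5 mod 8 ⇒ (2/213)^2 = +1]
  = -(213/25)    [QR: 25 ≡ 1 mod 4, sign kept]
  = -(13/25)    [213 ≡ 13 mod 25]
  = -(25/13)    [QR: 13 ≡ 1 mod 4, sign kept]
  = -(12/13)    [25 ≡ 12 mod 13]
  = -(3/13)    [13 ≡ 5 mod 8 ⇒ (2/13)^2 = +1]
  = -(13/3)    [QR: 13 ≡ 1 mod 4, sign kept]
  = -(1/3)    [13 ≡ 1 mod 3]
  = -1    [(1/3) = 1]
The Legendre symbol is -1, so x^2 ≡ -313 (mod 739) has no solution.

no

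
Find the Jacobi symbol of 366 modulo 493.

(366 / 493)
  = -(183 / 493)    [493 ≡ 5 mod 8 ⇒ (2 / 493) = -1]
  = -(493 / 183)    [QR: 493 ≡ 1 mod 4, sign kept]
  = -(127 / 183)    [493 ≡ 127 mod 183]
  = (183 / 127)    [QR: both ≡ 3 mod 4, sign flips]
  = (56 / 127)    [183 ≡ 56 mod 127]
  = (7 / 127)    [127 ≡ 7 mod 8 ⇒ (2 / 127)^3 = +1]
  = -(127 / 7)    [QR: both ≡ 3 mod 4, sign flips]
  = -(1 / 7)    [127 ≡ 1 mod 7]
  = -1    [(1 / 7) = 1]

-1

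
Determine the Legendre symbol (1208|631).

1

Reduce the numerator: 1208 ≡ 577 (mod 631), so (1208|631) = (577|631).
577 ≡ 1 (mod 4), so quadratic reciprocity gives (577|631) = (631|577). Reduce: 631 ≡ 54 (mod 577). Now have (54|577).
Factor out 2: 54 = 2·27. Since 577 ≡ 1 (mod 8), (2|577) = +1. Now have (27|577).
577 ≡ 1 (mod 4), so quadratic reciprocity gives (27|577) = (577|27). Reduce: 577 ≡ 10 (mod 27). Now have (10|27).
Factor out 2: 10 = 2·5. Since 27 ≡ 3 (mod 8), (2|27) = -1. Now have -(5|27).
5 ≡ 1 (mod 4), so quadratic reciprocity gives (5|27) = (27|5). Reduce: 27 ≡ 2 (mod 5). Now have -(2|5).
Factor out 2: 2 = 2. Since 5 ≡ 5 (mod 8), (2|5) = -1. Now have (1|5).
(1|5) = 1. Collecting the sign factors: 1.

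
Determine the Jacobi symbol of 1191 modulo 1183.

(1191/1183)
  = (8/1183)    [1191 ≡ 8 mod 1183]
  = (1/1183)    [1183 ≡ 7 mod 8 ⇒ (2/1183)^3 = +1]
  = 1    [(1/1183) = 1]

1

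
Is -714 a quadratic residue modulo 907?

Pull out -1: (-714/907) = (-1/907)·(714/907). Since 907 ≡ 3 (mod 4), (-1/907) = -1. Now have -(714/907).
Factor out 2: 714 = 2·357. Since 907 ≡ 3 (mod 8), (2/907) = -1. Now have (357/907).
357 ≡ 1 (mod 4), so quadratic reciprocity gives (357/907) = (907/357). Reduce: 907 ≡ 193 (mod 357). Now have (193/357).
193 ≡ 1 (mod 4), so quadratic reciprocity gives (193/357) = (357/193). Reduce: 357 ≡ 164 (mod 193). Now have (164/193).
Factor out 2: 164 = 2^2·41. Since 193 ≡ 1 (mod 8), (2/193) = +1, and (2/193)^2 = +1. Now have (41/193).
41 ≡ 1 (mod 4), so quadratic reciprocity gives (41/193) = (193/41). Reduce: 193 ≡ 29 (mod 41). Now have (29/41).
29 ≡ 1 (mod 4), so quadratic reciprocity gives (29/41) = (41/29). Reduce: 41 ≡ 12 (mod 29). Now have (12/29).
Factor out 2: 12 = 2^2·3. Since 29 ≡ 5 (mod 8), (2/29) = -1, and (2/29)^2 = +1. Now have (3/29).
29 ≡ 1 (mod 4), so quadratic reciprocity gives (3/29) = (29/3). Reduce: 29 ≡ 2 (mod 3). Now have (2/3).
Factor out 2: 2 = 2. Since 3 ≡ 3 (mod 8), (2/3) = -1. Now have -(1/3).
(1/3) = 1. Collecting the sign factors: -1.
The Legendre symbol is -1, so x^2 ≡ -714 (mod 907) has no solution.

no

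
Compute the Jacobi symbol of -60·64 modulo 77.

By multiplicativity, (-60·64 / 77) = (-60 / 77)·(64 / 77).
First factor (-60 / 77):
(-60 / 77)
  = (60 / 77)    [77 ≡ 1 mod 4 ⇒ (-1 / 77) = +1]
  = (15 / 77)    [77 ≡ 5 mod 8 ⇒ (2 / 77)^2 = +1]
  = (77 / 15)    [QR: 77 ≡ 1 mod 4, sign kept]
  = (2 / 15)    [77 ≡ 2 mod 15]
  = (1 / 15)    [15 ≡ 7 mod 8 ⇒ (2 / 15) = +1]
  = 1    [(1 / 15) = 1]
Second factor (64 / 77):
(64 / 77)
  = (1 / 77)    [77 ≡ 5 mod 8 ⇒ (2 / 77)^6 = +1]
  = 1    [(1 / 77) = 1]
Product: (1)·(1) = 1.

1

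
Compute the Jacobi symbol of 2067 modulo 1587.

0

(2067/1587)
  = (480/1587)    [2067 ≡ 480 mod 1587]
  = -(15/1587)    [1587 ≡ 3 mod 8 ⇒ (2/1587)^5 = -1]
  = (1587/15)    [QR: both ≡ 3 mod 4, sign flips]
  = (12/15)    [1587 ≡ 12 mod 15]
  = (3/15)    [15 ≡ 7 mod 8 ⇒ (2/15)^2 = +1]
  = -(15/3)    [QR: both ≡ 3 mod 4, sign flips]
  = -(0/3)    [15 ≡ 0 mod 3]
  = 0    [numerator 0, gcd > 1]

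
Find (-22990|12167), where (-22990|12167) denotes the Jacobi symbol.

-1

Pull out -1: (-22990|12167) = (-1|12167)·(22990|12167). Since 12167 ≡ 3 (mod 4), (-1|12167) = -1. Now have -(22990|12167).
Reduce the numerator: 22990 ≡ 10823 (mod 12167), so (22990|12167) = (10823|12167).
Both 10823 ≡ 3 and 12167 ≡ 3 (mod 4), so reciprocity gives (10823|12167) = -(12167|10823). Reduce: 12167 ≡ 1344 (mod 10823). Now have (1344|10823).
Factor out 2: 1344 = 2^6·21. Since 10823 ≡ 7 (mod 8), (2|10823) = +1, and (2|10823)^6 = +1. Now have (21|10823).
21 ≡ 1 (mod 4), so quadratic reciprocity gives (21|10823) = (10823|21). Reduce: 10823 ≡ 8 (mod 21). Now have (8|21).
Factor out 2: 8 = 2^3. Since 21 ≡ 5 (mod 8), (2|21) = -1, and (2|21)^3 = -1. Now have -(1|21).
(1|21) = 1. Collecting the sign factors: -1.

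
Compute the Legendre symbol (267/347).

1

(267/347)
  = -(347/267)    [QR: both ≡ 3 mod 4, sign flips]
  = -(80/267)    [347 ≡ 80 mod 267]
  = -(5/267)    [267 ≡ 3 mod 8 ⇒ (2/267)^4 = +1]
  = -(267/5)    [QR: 5 ≡ 1 mod 4, sign kept]
  = -(2/5)    [267 ≡ 2 mod 5]
  = (1/5)    [5 ≡ 5 mod 8 ⇒ (2/5) = -1]
  = 1    [(1/5) = 1]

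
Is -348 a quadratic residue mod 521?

no

(-348/521)
  = (348/521)    [521 ≡ 1 mod 4 ⇒ (-1/521) = +1]
  = (87/521)    [521 ≡ 1 mod 8 ⇒ (2/521)^2 = +1]
  = (521/87)    [QR: 521 ≡ 1 mod 4, sign kept]
  = (86/87)    [521 ≡ 86 mod 87]
  = (43/87)    [87 ≡ 7 mod 8 ⇒ (2/87) = +1]
  = -(87/43)    [QR: both ≡ 3 mod 4, sign flips]
  = -(1/43)    [87 ≡ 1 mod 43]
  = -1    [(1/43) = 1]
The Legendre symbol is -1, so x^2 ≡ -348 (mod 521) has no solution.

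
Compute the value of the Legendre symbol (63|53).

1

Reduce the numerator: 63 ≡ 10 (mod 53), so (63|53) = (10|53).
Factor out 2: 10 = 2·5. Since 53 ≡ 5 (mod 8), (2|53) = -1. Now have -(5|53).
5 ≡ 1 (mod 4), so quadratic reciprocity gives (5|53) = (53|5). Reduce: 53 ≡ 3 (mod 5). Now have -(3|5).
5 ≡ 1 (mod 4), so quadratic reciprocity gives (3|5) = (5|3). Reduce: 5 ≡ 2 (mod 3). Now have -(2|3).
Factor out 2: 2 = 2. Since 3 ≡ 3 (mod 8), (2|3) = -1. Now have (1|3).
(1|3) = 1. Collecting the sign factors: 1.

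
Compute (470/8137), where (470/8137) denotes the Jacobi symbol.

-1

(470/8137)
  = (235/8137)    [8137 ≡ 1 mod 8 ⇒ (2/8137) = +1]
  = (8137/235)    [QR: 8137 ≡ 1 mod 4, sign kept]
  = (147/235)    [8137 ≡ 147 mod 235]
  = -(235/147)    [QR: both ≡ 3 mod 4, sign flips]
  = -(88/147)    [235 ≡ 88 mod 147]
  = (11/147)    [147 ≡ 3 mod 8 ⇒ (2/147)^3 = -1]
  = -(147/11)    [QR: both ≡ 3 mod 4, sign flips]
  = -(4/11)    [147 ≡ 4 mod 11]
  = -(1/11)    [11 ≡ 3 mod 8 ⇒ (2/11)^2 = +1]
  = -1    [(1/11) = 1]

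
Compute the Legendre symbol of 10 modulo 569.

1

(10|569)
  = (5|569)    [569 ≡ 1 mod 8 ⇒ (2|569) = +1]
  = (569|5)    [QR: 5 ≡ 1 mod 4, sign kept]
  = (4|5)    [569 ≡ 4 mod 5]
  = (1|5)    [5 ≡ 5 mod 8 ⇒ (2|5)^2 = +1]
  = 1    [(1|5) = 1]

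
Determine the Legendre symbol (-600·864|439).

-1

By multiplicativity, (-600·864|439) = (-600|439)·(864|439).
First factor (-600|439):
Pull out -1: (-600|439) = (-1|439)·(600|439). Since 439 ≡ 3 (mod 4), (-1|439) = -1. Now have -(600|439).
Reduce the numerator: 600 ≡ 161 (mod 439), so (600|439) = (161|439).
161 ≡ 1 (mod 4), so quadratic reciprocity gives (161|439) = (439|161). Reduce: 439 ≡ 117 (mod 161). Now have -(117|161).
117 ≡ 1 (mod 4), so quadratic reciprocity gives (117|161) = (161|117). Reduce: 161 ≡ 44 (mod 117). Now have -(44|117).
Factor out 2: 44 = 2^2·11. Since 117 ≡ 5 (mod 8), (2|117) = -1, and (2|117)^2 = +1. Now have -(11|117).
117 ≡ 1 (mod 4), so quadratic reciprocity gives (11|117) = (117|11). Reduce: 117 ≡ 7 (mod 11). Now have -(7|11).
Both 7 ≡ 3 and 11 ≡ 3 (mod 4), so reciprocity gives (7|11) = -(11|7). Reduce: 11 ≡ 4 (mod 7). Now have (4|7).
Factor out 2: 4 = 2^2. Since 7 ≡ 7 (mod 8), (2|7) = +1, and (2|7)^2 = +1. Now have (1|7).
(1|7) = 1. Collecting the sign factors: 1.
Second factor (864|439):
Reduce the numerator: 864 ≡ 425 (mod 439), so (864|439) = (425|439).
425 ≡ 1 (mod 4), so quadratic reciprocity gives (425|439) = (439|425). Reduce: 439 ≡ 14 (mod 425). Now have (14|425).
Factor out 2: 14 = 2·7. Since 425 ≡ 1 (mod 8), (2|425) = +1. Now have (7|425).
425 ≡ 1 (mod 4), so quadratic reciprocity gives (7|425) = (425|7). Reduce: 425 ≡ 5 (mod 7). Now have (5|7).
5 ≡ 1 (mod 4), so quadratic reciprocity gives (5|7) = (7|5). Reduce: 7 ≡ 2 (mod 5). Now have (2|5).
Factor out 2: 2 = 2. Since 5 ≡ 5 (mod 8), (2|5) = -1. Now have -(1|5).
(1|5) = 1. Collecting the sign factors: -1.
Product: (1)·(-1) = -1.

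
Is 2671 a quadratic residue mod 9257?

yes

9257 ≡ 1 (mod 4), so quadratic reciprocity gives (2671/9257) = (9257/2671). Reduce: 9257 ≡ 1244 (mod 2671). Now have (1244/2671).
Factor out 2: 1244 = 2^2·311. Since 2671 ≡ 7 (mod 8), (2/2671) = +1, and (2/2671)^2 = +1. Now have (311/2671).
Both 311 ≡ 3 and 2671 ≡ 3 (mod 4), so reciprocity gives (311/2671) = -(2671/311). Reduce: 2671 ≡ 183 (mod 311). Now have -(183/311).
Both 183 ≡ 3 and 311 ≡ 3 (mod 4), so reciprocity gives (183/311) = -(311/183). Reduce: 311 ≡ 128 (mod 183). Now have (128/183).
Factor out 2: 128 = 2^7. Since 183 ≡ 7 (mod 8), (2/183) = +1, and (2/183)^7 = +1. Now have (1/183).
(1/183) = 1. Collecting the sign factors: 1.
The Legendre symbol is 1, so x^2 ≡ 2671 (mod 9257) has solution.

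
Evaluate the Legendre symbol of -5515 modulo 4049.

-1

(-5515 / 4049)
  = (2583 / 4049)    [-5515 ≡ 2583 mod 4049]
  = (4049 / 2583)    [QR: 4049 ≡ 1 mod 4, sign kept]
  = (1466 / 2583)    [4049 ≡ 1466 mod 2583]
  = (733 / 2583)    [2583 ≡ 7 mod 8 ⇒ (2 / 2583) = +1]
  = (2583 / 733)    [QR: 733 ≡ 1 mod 4, sign kept]
  = (384 / 733)    [2583 ≡ 384 mod 733]
  = -(3 / 733)    [733 ≡ 5 mod 8 ⇒ (2 / 733)^7 = -1]
  = -(733 / 3)    [QR: 733 ≡ 1 mod 4, sign kept]
  = -(1 / 3)    [733 ≡ 1 mod 3]
  = -1    [(1 / 3) = 1]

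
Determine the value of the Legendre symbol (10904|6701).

1

(10904|6701)
  = (4203|6701)    [10904 ≡ 4203 mod 6701]
  = (6701|4203)    [QR: 6701 ≡ 1 mod 4, sign kept]
  = (2498|4203)    [6701 ≡ 2498 mod 4203]
  = -(1249|4203)    [4203 ≡ 3 mod 8 ⇒ (2|4203) = -1]
  = -(4203|1249)    [QR: 1249 ≡ 1 mod 4, sign kept]
  = -(456|1249)    [4203 ≡ 456 mod 1249]
  = -(57|1249)    [1249 ≡ 1 mod 8 ⇒ (2|1249)^3 = +1]
  = -(1249|57)    [QR: 57 ≡ 1 mod 4, sign kept]
  = -(52|57)    [1249 ≡ 52 mod 57]
  = -(13|57)    [57 ≡ 1 mod 8 ⇒ (2|57)^2 = +1]
  = -(57|13)    [QR: 13 ≡ 1 mod 4, sign kept]
  = -(5|13)    [57 ≡ 5 mod 13]
  = -(13|5)    [QR: 5 ≡ 1 mod 4, sign kept]
  = -(3|5)    [13 ≡ 3 mod 5]
  = -(5|3)    [QR: 5 ≡ 1 mod 4, sign kept]
  = -(2|3)    [5 ≡ 2 mod 3]
  = (1|3)    [3 ≡ 3 mod 8 ⇒ (2|3) = -1]
  = 1    [(1|3) = 1]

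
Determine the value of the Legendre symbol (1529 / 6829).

-1

(1529 / 6829)
  = (6829 / 1529)    [QR: 1529 ≡ 1 mod 4, sign kept]
  = (713 / 1529)    [6829 ≡ 713 mod 1529]
  = (1529 / 713)    [QR: 713 ≡ 1 mod 4, sign kept]
  = (103 / 713)    [1529 ≡ 103 mod 713]
  = (713 / 103)    [QR: 713 ≡ 1 mod 4, sign kept]
  = (95 / 103)    [713 ≡ 95 mod 103]
  = -(103 / 95)    [QR: both ≡ 3 mod 4, sign flips]
  = -(8 / 95)    [103 ≡ 8 mod 95]
  = -(1 / 95)    [95 ≡ 7 mod 8 ⇒ (2 / 95)^3 = +1]
  = -1    [(1 / 95) = 1]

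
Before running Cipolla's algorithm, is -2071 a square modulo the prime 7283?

yes

(-2071|7283)
  = -(2071|7283)    [7283 ≡ 3 mod 4 ⇒ (-1|7283) = -1]
  = (7283|2071)    [QR: both ≡ 3 mod 4, sign flips]
  = (1070|2071)    [7283 ≡ 1070 mod 2071]
  = (535|2071)    [2071 ≡ 7 mod 8 ⇒ (2|2071) = +1]
  = -(2071|535)    [QR: both ≡ 3 mod 4, sign flips]
  = -(466|535)    [2071 ≡ 466 mod 535]
  = -(233|535)    [535 ≡ 7 mod 8 ⇒ (2|535) = +1]
  = -(535|233)    [QR: 233 ≡ 1 mod 4, sign kept]
  = -(69|233)    [535 ≡ 69 mod 233]
  = -(233|69)    [QR: 69 ≡ 1 mod 4, sign kept]
  = -(26|69)    [233 ≡ 26 mod 69]
  = (13|69)    [69 ≡ 5 mod 8 ⇒ (2|69) = -1]
  = (69|13)    [QR: 13 ≡ 1 mod 4, sign kept]
  = (4|13)    [69 ≡ 4 mod 13]
  = (1|13)    [13 ≡ 5 mod 8 ⇒ (2|13)^2 = +1]
  = 1    [(1|13) = 1]
(-2071|7283) = 1, and 7283 is prime, so -2071 is a quadratic residue mod 7283.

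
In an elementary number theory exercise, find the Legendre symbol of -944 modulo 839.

Pull out -1: (-944/839) = (-1/839)·(944/839). Since 839 ≡ 3 (mod 4), (-1/839) = -1. Now have -(944/839).
Reduce the numerator: 944 ≡ 105 (mod 839), so (944/839) = (105/839).
105 ≡ 1 (mod 4), so quadratic reciprocity gives (105/839) = (839/105). Reduce: 839 ≡ 104 (mod 105). Now have -(104/105).
Factor out 2: 104 = 2^3·13. Since 105 ≡ 1 (mod 8), (2/105) = +1, and (2/105)^3 = +1. Now have -(13/105).
13 ≡ 1 (mod 4), so quadratic reciprocity gives (13/105) = (105/13). Reduce: 105 ≡ 1 (mod 13). Now have -(1/13).
(1/13) = 1. Collecting the sign factors: -1.

-1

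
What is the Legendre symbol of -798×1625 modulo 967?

1

By multiplicativity, (-798·1625/967) = (-798/967)·(1625/967).
First factor (-798/967):
(-798/967)
  = (169/967)    [-798 ≡ 169 mod 967]
  = (967/169)    [QR: 169 ≡ 1 mod 4, sign kept]
  = (122/169)    [967 ≡ 122 mod 169]
  = (61/169)    [169 ≡ 1 mod 8 ⇒ (2/169) = +1]
  = (169/61)    [QR: 61 ≡ 1 mod 4, sign kept]
  = (47/61)    [169 ≡ 47 mod 61]
  = (61/47)    [QR: 61 ≡ 1 mod 4, sign kept]
  = (14/47)    [61 ≡ 14 mod 47]
  = (7/47)    [47 ≡ 7 mod 8 ⇒ (2/47) = +1]
  = -(47/7)    [QR: both ≡ 3 mod 4, sign flips]
  = -(5/7)    [47 ≡ 5 mod 7]
  = -(7/5)    [QR: 5 ≡ 1 mod 4, sign kept]
  = -(2/5)    [7 ≡ 2 mod 5]
  = (1/5)    [5 ≡ 5 mod 8 ⇒ (2/5) = -1]
  = 1    [(1/5) = 1]
Second factor (1625/967):
(1625/967)
  = (658/967)    [1625 ≡ 658 mod 967]
  = (329/967)    [967 ≡ 7 mod 8 ⇒ (2/967) = +1]
  = (967/329)    [QR: 329 ≡ 1 mod 4, sign kept]
  = (309/329)    [967 ≡ 309 mod 329]
  = (329/309)    [QR: 309 ≡ 1 mod 4, sign kept]
  = (20/309)    [329 ≡ 20 mod 309]
  = (5/309)    [309 ≡ 5 mod 8 ⇒ (2/309)^2 = +1]
  = (309/5)    [QR: 5 ≡ 1 mod 4, sign kept]
  = (4/5)    [309 ≡ 4 mod 5]
  = (1/5)    [5 ≡ 5 mod 8 ⇒ (2/5)^2 = +1]
  = 1    [(1/5) = 1]
Product: (1)·(1) = 1.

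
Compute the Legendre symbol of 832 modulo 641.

Reduce the numerator: 832 ≡ 191 (mod 641), so (832/641) = (191/641).
641 ≡ 1 (mod 4), so quadratic reciprocity gives (191/641) = (641/191). Reduce: 641 ≡ 68 (mod 191). Now have (68/191).
Factor out 2: 68 = 2^2·17. Since 191 ≡ 7 (mod 8), (2/191) = +1, and (2/191)^2 = +1. Now have (17/191).
17 ≡ 1 (mod 4), so quadratic reciprocity gives (17/191) = (191/17). Reduce: 191 ≡ 4 (mod 17). Now have (4/17).
Factor out 2: 4 = 2^2. Since 17 ≡ 1 (mod 8), (2/17) = +1, and (2/17)^2 = +1. Now have (1/17).
(1/17) = 1. Collecting the sign factors: 1.

1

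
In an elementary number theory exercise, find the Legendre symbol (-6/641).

-1

Reduce the numerator: -6 ≡ 635 (mod 641), so (-6/641) = (635/641).
641 ≡ 1 (mod 4), so quadratic reciprocity gives (635/641) = (641/635). Reduce: 641 ≡ 6 (mod 635). Now have (6/635).
Factor out 2: 6 = 2·3. Since 635 ≡ 3 (mod 8), (2/635) = -1. Now have -(3/635).
Both 3 ≡ 3 and 635 ≡ 3 (mod 4), so reciprocity gives (3/635) = -(635/3). Reduce: 635 ≡ 2 (mod 3). Now have (2/3).
Factor out 2: 2 = 2. Since 3 ≡ 3 (mod 8), (2/3) = -1. Now have -(1/3).
(1/3) = 1. Collecting the sign factors: -1.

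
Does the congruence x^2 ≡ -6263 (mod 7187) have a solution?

Pull out -1: (-6263|7187) = (-1|7187)·(6263|7187). Since 7187 ≡ 3 (mod 4), (-1|7187) = -1. Now have -(6263|7187).
Both 6263 ≡ 3 and 7187 ≡ 3 (mod 4), so reciprocity gives (6263|7187) = -(7187|6263). Reduce: 7187 ≡ 924 (mod 6263). Now have (924|6263).
Factor out 2: 924 = 2^2·231. Since 6263 ≡ 7 (mod 8), (2|6263) = +1, and (2|6263)^2 = +1. Now have (231|6263).
Both 231 ≡ 3 and 6263 ≡ 3 (mod 4), so reciprocity gives (231|6263) = -(6263|231). Reduce: 6263 ≡ 26 (mod 231). Now have -(26|231).
Factor out 2: 26 = 2·13. Since 231 ≡ 7 (mod 8), (2|231) = +1. Now have -(13|231).
13 ≡ 1 (mod 4), so quadratic reciprocity gives (13|231) = (231|13). Reduce: 231 ≡ 10 (mod 13). Now have -(10|13).
Factor out 2: 10 = 2·5. Since 13 ≡ 5 (mod 8), (2|13) = -1. Now have (5|13).
5 ≡ 1 (mod 4), so quadratic reciprocity gives (5|13) = (13|5). Reduce: 13 ≡ 3 (mod 5). Now have (3|5).
5 ≡ 1 (mod 4), so quadratic reciprocity gives (3|5) = (5|3). Reduce: 5 ≡ 2 (mod 3). Now have (2|3).
Factor out 2: 2 = 2. Since 3 ≡ 3 (mod 8), (2|3) = -1. Now have -(1|3).
(1|3) = 1. Collecting the sign factors: -1.
(-6263|7187) = -1, and 7187 is prime, so -6263 is not a quadratic residue mod 7187.

no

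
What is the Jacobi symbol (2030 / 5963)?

(2030 / 5963)
  = -(1015 / 5963)    [5963 ≡ 3 mod 8 ⇒ (2 / 5963) = -1]
  = (5963 / 1015)    [QR: both ≡ 3 mod 4, sign flips]
  = (888 / 1015)    [5963 ≡ 888 mod 1015]
  = (111 / 1015)    [1015 ≡ 7 mod 8 ⇒ (2 / 1015)^3 = +1]
  = -(1015 / 111)    [QR: both ≡ 3 mod 4, sign flips]
  = -(16 / 111)    [1015 ≡ 16 mod 111]
  = -(1 / 111)    [111 ≡ 7 mod 8 ⇒ (2 / 111)^4 = +1]
  = -1    [(1 / 111) = 1]

-1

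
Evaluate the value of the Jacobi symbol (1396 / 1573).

(1396 / 1573)
  = (349 / 1573)    [1573 ≡ 5 mod 8 ⇒ (2 / 1573)^2 = +1]
  = (1573 / 349)    [QR: 349 ≡ 1 mod 4, sign kept]
  = (177 / 349)    [1573 ≡ 177 mod 349]
  = (349 / 177)    [QR: 177 ≡ 1 mod 4, sign kept]
  = (172 / 177)    [349 ≡ 172 mod 177]
  = (43 / 177)    [177 ≡ 1 mod 8 ⇒ (2 / 177)^2 = +1]
  = (177 / 43)    [QR: 177 ≡ 1 mod 4, sign kept]
  = (5 / 43)    [177 ≡ 5 mod 43]
  = (43 / 5)    [QR: 5 ≡ 1 mod 4, sign kept]
  = (3 / 5)    [43 ≡ 3 mod 5]
  = (5 / 3)    [QR: 5 ≡ 1 mod 4, sign kept]
  = (2 / 3)    [5 ≡ 2 mod 3]
  = -(1 / 3)    [3 ≡ 3 mod 8 ⇒ (2 / 3) = -1]
  = -1    [(1 / 3) = 1]

-1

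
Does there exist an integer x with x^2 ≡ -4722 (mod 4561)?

Pull out -1: (-4722/4561) = (-1/4561)·(4722/4561). Since 4561 ≡ 1 (mod 4), (-1/4561) = +1. Now have (4722/4561).
Reduce the numerator: 4722 ≡ 161 (mod 4561), so (4722/4561) = (161/4561).
161 ≡ 1 (mod 4), so quadratic reciprocity gives (161/4561) = (4561/161). Reduce: 4561 ≡ 53 (mod 161). Now have (53/161).
53 ≡ 1 (mod 4), so quadratic reciprocity gives (53/161) = (161/53). Reduce: 161 ≡ 2 (mod 53). Now have (2/53).
Factor out 2: 2 = 2. Since 53 ≡ 5 (mod 8), (2/53) = -1. Now have -(1/53).
(1/53) = 1. Collecting the sign factors: -1.
(-4722/4561) = -1, and 4561 is prime, so -4722 is not a quadratic residue mod 4561.

no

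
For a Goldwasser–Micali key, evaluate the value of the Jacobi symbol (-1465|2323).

Pull out -1: (-1465|2323) = (-1|2323)·(1465|2323). Since 2323 ≡ 3 (mod 4), (-1|2323) = -1. Now have -(1465|2323).
1465 ≡ 1 (mod 4), so quadratic reciprocity gives (1465|2323) = (2323|1465). Reduce: 2323 ≡ 858 (mod 1465). Now have -(858|1465).
Factor out 2: 858 = 2·429. Since 1465 ≡ 1 (mod 8), (2|1465) = +1. Now have -(429|1465).
429 ≡ 1 (mod 4), so quadratic reciprocity gives (429|1465) = (1465|429). Reduce: 1465 ≡ 178 (mod 429). Now have -(178|429).
Factor out 2: 178 = 2·89. Since 429 ≡ 5 (mod 8), (2|429) = -1. Now have (89|429).
89 ≡ 1 (mod 4), so quadratic reciprocity gives (89|429) = (429|89). Reduce: 429 ≡ 73 (mod 89). Now have (73|89).
73 ≡ 1 (mod 4), so quadratic reciprocity gives (73|89) = (89|73). Reduce: 89 ≡ 16 (mod 73). Now have (16|73).
Factor out 2: 16 = 2^4. Since 73 ≡ 1 (mod 8), (2|73) = +1, and (2|73)^4 = +1. Now have (1|73).
(1|73) = 1. Collecting the sign factors: 1.

1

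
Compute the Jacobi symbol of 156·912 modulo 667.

By multiplicativity, (156·912/667) = (156/667)·(912/667).
First factor (156/667):
Factor out 2: 156 = 2^2·39. Since 667 ≡ 3 (mod 8), (2/667) = -1, and (2/667)^2 = +1. Now have (39/667).
Both 39 ≡ 3 and 667 ≡ 3 (mod 4), so reciprocity gives (39/667) = -(667/39). Reduce: 667 ≡ 4 (mod 39). Now have -(4/39).
Factor out 2: 4 = 2^2. Since 39 ≡ 7 (mod 8), (2/39) = +1, and (2/39)^2 = +1. Now have -(1/39).
(1/39) = 1. Collecting the sign factors: -1.
Second factor (912/667):
Reduce the numerator: 912 ≡ 245 (mod 667), so (912/667) = (245/667).
245 ≡ 1 (mod 4), so quadratic reciprocity gives (245/667) = (667/245). Reduce: 667 ≡ 177 (mod 245). Now have (177/245).
177 ≡ 1 (mod 4), so quadratic reciprocity gives (177/245) = (245/177). Reduce: 245 ≡ 68 (mod 177). Now have (68/177).
Factor out 2: 68 = 2^2·17. Since 177 ≡ 1 (mod 8), (2/177) = +1, and (2/177)^2 = +1. Now have (17/177).
17 ≡ 1 (mod 4), so quadratic reciprocity gives (17/177) = (177/17). Reduce: 177 ≡ 7 (mod 17). Now have (7/17).
17 ≡ 1 (mod 4), so quadratic reciprocity gives (7/17) = (17/7). Reduce: 17 ≡ 3 (mod 7). Now have (3/7).
Both 3 ≡ 3 and 7 ≡ 3 (mod 4), so reciprocity gives (3/7) = -(7/3). Reduce: 7 ≡ 1 (mod 3). Now have -(1/3).
(1/3) = 1. Collecting the sign factors: -1.
Product: (-1)·(-1) = 1.

1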